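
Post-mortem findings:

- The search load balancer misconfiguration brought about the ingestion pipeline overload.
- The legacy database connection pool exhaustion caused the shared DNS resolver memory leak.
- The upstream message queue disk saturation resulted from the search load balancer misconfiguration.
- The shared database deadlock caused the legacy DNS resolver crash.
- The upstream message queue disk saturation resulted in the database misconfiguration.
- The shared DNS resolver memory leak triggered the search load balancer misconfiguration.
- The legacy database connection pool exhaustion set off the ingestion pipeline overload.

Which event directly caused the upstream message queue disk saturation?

Upstream contributors include the legacy database connection pool exhaustion, the shared DNS resolver memory leak, but only the search load balancer misconfiguration feeds directly into the upstream message queue disk saturation.

the search load balancer misconfiguration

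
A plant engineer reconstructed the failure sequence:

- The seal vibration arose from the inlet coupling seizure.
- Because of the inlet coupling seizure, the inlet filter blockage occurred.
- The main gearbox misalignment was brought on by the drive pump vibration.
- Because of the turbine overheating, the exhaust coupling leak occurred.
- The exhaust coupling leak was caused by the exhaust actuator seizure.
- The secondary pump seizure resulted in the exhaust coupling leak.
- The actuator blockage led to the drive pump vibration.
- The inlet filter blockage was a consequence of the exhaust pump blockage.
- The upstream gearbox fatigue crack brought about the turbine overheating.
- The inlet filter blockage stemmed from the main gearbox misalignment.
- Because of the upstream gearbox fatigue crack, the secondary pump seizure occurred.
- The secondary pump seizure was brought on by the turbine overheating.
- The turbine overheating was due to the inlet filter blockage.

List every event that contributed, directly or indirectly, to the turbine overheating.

Immediate causes of the turbine overheating: the inlet filter blockage, the upstream gearbox fatigue crack.
Further upstream: the inlet coupling seizure, the actuator blockage, the drive pump vibration, the exhaust pump blockage, the main gearbox misalignment.

the actuator blockage, the drive pump vibration, the exhaust pump blockage, the inlet coupling seizure, the inlet filter blockage, the main gearbox misalignment, the upstream gearbox fatigue crack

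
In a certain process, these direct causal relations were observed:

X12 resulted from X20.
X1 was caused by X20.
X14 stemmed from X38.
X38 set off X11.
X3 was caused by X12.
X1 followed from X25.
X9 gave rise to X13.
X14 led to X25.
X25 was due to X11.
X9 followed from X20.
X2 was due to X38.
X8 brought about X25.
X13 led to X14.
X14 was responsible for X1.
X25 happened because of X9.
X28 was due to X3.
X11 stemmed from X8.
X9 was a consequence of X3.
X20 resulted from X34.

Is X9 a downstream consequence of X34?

There is a causal chain: X34 → X20 → X9.

Yes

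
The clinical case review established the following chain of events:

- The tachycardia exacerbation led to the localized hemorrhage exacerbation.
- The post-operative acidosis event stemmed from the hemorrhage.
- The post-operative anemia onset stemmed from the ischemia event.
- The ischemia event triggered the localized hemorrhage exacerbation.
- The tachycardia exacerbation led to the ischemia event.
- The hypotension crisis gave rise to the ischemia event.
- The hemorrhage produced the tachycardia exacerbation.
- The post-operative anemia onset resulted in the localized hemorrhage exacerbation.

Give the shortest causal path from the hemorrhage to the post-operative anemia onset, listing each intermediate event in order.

the hemorrhage → the tachycardia exacerbation
the tachycardia exacerbation → the ischemia event
the ischemia event → the post-operative anemia onset
Length: 3 steps.

the hemorrhage → the tachycardia exacerbation → the ischemia event → the post-operative anemia onset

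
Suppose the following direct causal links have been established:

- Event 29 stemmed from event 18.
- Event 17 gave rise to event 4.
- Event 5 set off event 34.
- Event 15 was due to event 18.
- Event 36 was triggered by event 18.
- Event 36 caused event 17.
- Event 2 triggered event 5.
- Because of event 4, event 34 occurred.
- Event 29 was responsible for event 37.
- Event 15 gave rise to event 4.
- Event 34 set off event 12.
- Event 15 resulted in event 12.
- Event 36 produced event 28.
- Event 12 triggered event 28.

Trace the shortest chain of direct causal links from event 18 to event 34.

event 18 → event 15 → event 4 → event 34

event 18 → event 15
event 15 → event 4
event 4 → event 34
Length: 3 steps.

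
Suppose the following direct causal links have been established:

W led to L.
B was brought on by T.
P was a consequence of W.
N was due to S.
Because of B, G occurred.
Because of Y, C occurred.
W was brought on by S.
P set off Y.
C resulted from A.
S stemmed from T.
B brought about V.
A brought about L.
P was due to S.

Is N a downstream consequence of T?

There is a causal chain: T → S → N.

Yes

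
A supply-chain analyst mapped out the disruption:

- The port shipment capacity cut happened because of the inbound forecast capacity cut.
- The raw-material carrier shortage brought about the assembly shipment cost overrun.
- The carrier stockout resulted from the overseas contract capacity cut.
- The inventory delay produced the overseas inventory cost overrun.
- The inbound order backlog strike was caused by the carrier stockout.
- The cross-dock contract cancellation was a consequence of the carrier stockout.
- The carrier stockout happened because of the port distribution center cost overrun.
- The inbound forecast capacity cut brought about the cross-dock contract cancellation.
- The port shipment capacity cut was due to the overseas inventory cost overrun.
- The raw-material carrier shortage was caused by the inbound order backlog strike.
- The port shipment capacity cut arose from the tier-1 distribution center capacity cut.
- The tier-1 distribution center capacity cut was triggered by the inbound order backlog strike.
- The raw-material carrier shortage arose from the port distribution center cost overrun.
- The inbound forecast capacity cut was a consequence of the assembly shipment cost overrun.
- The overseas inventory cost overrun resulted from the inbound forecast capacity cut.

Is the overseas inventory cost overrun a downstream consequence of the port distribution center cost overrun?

Yes

There is a causal chain: the port distribution center cost overrun → the raw-material carrier shortage → the assembly shipment cost overrun → the inbound forecast capacity cut → the overseas inventory cost overrun.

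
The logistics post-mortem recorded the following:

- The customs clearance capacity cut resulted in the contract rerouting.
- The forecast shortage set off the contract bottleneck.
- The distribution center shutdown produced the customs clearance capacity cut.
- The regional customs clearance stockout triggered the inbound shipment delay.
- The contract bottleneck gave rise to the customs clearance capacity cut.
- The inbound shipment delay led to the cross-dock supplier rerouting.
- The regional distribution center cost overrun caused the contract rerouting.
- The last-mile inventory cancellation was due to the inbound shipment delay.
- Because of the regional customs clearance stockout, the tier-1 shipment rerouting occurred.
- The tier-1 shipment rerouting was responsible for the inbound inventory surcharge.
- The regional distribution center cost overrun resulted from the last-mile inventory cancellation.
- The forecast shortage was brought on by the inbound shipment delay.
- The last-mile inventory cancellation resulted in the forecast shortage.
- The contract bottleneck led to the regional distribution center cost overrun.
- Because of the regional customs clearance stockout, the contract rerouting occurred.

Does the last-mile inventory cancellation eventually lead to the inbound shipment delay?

The last-mile inventory cancellation leads to the forecast shortage, the contract bottleneck, the regional distribution center cost overrun, the customs clearance capacity cut, the contract rerouting; the inbound shipment delay is not among them.

No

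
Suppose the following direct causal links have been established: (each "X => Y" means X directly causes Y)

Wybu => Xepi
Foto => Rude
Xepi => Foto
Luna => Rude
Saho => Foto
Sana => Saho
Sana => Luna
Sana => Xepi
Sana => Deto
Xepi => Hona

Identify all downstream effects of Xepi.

Foto, Hona, Rude

Direct effects: Foto, Hona.
2 steps out: Rude.
Not reachable from it: Sana, Luna, Deto, Saho, Wybu.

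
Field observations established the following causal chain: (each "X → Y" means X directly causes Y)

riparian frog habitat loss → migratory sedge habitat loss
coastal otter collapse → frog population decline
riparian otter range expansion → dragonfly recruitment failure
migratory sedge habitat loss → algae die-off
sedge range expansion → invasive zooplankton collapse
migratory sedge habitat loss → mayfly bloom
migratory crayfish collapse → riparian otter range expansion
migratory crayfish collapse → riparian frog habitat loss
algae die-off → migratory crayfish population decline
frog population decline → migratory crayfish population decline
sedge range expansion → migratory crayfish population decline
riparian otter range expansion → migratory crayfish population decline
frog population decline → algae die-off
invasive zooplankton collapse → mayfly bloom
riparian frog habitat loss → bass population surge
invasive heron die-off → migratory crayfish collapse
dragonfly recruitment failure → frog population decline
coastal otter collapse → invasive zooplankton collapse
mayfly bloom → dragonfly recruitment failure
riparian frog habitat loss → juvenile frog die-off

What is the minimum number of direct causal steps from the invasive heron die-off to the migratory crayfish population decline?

3

Shortest chain: the invasive heron die-off → the migratory crayfish collapse → the riparian otter range expansion → the migratory crayfish population decline.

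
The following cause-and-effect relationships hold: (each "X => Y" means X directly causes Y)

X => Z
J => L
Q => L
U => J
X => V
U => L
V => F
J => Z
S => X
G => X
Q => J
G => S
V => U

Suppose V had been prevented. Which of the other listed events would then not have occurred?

F, U

Downstream of V: U, F, J, L, Z.
Of those, still caused via another path: J, L, Z.
The remainder have no surviving cause.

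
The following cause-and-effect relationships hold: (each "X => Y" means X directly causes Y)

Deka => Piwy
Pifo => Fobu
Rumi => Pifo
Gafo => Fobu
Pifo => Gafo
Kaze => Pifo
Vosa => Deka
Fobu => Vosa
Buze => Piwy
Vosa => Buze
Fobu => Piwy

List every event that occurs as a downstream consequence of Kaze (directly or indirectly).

Direct effects: Pifo.
2 steps out: Gafo, Fobu.
3 steps out: Vosa, Piwy.
4 steps out: Buze, Deka.
Not reachable from it: Rumi.

Buze, Deka, Fobu, Gafo, Pifo, Piwy, Vosa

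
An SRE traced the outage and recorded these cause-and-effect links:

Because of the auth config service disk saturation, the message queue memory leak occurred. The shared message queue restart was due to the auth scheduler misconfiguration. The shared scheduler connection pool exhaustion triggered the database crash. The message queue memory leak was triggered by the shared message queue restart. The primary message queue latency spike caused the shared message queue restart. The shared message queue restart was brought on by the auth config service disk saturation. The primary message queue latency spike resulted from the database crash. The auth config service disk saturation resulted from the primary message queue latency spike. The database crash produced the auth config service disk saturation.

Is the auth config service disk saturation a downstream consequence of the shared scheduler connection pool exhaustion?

Yes

There is a causal chain: the shared scheduler connection pool exhaustion → the database crash → the auth config service disk saturation.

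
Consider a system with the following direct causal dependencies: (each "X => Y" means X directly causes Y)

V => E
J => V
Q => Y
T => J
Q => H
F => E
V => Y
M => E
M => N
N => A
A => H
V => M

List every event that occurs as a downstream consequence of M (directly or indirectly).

A, E, H, N

Direct effects: E, N.
2 steps out: A.
3 steps out: H.
Not reachable from it: T, J, V, F, Q, Y.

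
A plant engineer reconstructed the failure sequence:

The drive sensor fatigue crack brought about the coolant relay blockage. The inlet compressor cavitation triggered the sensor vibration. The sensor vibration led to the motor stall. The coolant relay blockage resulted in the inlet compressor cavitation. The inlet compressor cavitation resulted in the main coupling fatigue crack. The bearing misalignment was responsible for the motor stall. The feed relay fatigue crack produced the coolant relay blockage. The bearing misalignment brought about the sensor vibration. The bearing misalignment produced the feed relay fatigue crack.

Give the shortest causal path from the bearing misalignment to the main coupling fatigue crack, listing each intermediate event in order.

the bearing misalignment → the feed relay fatigue crack
the feed relay fatigue crack → the coolant relay blockage
the coolant relay blockage → the inlet compressor cavitation
the inlet compressor cavitation → the main coupling fatigue crack
Length: 4 steps.

the bearing misalignment → the feed relay fatigue crack → the coolant relay blockage → the inlet compressor cavitation → the main coupling fatigue crack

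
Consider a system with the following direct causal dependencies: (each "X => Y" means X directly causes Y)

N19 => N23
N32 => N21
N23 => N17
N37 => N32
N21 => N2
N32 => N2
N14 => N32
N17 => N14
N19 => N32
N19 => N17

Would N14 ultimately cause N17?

N14 leads to N32, N21, N2; N17 is not among them.

No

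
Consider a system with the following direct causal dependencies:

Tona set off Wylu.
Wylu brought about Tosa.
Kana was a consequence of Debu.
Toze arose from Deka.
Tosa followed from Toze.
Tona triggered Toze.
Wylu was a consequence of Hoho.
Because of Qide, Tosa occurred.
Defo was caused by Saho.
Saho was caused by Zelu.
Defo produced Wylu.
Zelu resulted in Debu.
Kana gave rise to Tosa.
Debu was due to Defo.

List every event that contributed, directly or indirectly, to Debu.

Immediate causes of Debu: Zelu, Defo.
Further upstream: Saho.

Defo, Saho, Zelu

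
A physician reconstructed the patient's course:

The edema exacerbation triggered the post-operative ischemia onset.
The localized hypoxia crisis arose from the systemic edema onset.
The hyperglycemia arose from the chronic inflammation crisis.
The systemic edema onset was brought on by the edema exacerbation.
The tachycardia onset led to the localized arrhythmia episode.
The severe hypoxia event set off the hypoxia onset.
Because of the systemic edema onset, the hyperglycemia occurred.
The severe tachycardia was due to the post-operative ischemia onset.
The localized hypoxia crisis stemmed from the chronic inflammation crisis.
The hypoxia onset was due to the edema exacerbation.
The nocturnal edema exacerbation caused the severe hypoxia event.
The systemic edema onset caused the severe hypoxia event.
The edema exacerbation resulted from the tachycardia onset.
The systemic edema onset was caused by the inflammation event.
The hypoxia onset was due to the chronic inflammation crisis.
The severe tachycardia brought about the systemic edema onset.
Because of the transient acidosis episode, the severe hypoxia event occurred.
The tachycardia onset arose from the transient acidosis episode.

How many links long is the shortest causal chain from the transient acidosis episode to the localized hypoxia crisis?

4

Shortest chain: the transient acidosis episode → the tachycardia onset → the edema exacerbation → the systemic edema onset → the localized hypoxia crisis.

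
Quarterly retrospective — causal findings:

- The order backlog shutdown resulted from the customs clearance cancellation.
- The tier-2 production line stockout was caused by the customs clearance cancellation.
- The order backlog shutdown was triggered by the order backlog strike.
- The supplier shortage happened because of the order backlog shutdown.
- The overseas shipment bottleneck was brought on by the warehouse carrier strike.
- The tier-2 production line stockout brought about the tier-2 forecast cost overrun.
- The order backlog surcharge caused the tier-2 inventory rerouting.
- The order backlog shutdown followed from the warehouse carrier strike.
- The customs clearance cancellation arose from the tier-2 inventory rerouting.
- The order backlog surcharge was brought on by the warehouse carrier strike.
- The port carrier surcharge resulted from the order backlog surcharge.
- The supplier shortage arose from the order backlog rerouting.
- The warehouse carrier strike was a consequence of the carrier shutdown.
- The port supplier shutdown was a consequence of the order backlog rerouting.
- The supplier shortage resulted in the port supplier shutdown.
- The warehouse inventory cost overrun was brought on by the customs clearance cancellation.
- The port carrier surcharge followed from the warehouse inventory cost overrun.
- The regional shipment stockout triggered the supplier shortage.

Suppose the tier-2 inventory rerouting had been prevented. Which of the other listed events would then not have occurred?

Downstream of the tier-2 inventory rerouting: the customs clearance cancellation, the warehouse inventory cost overrun, the port carrier surcharge, the tier-2 production line stockout, the tier-2 forecast cost overrun, the order backlog shutdown, the supplier shortage, the port supplier shutdown.
Of those, still caused via another path: the port carrier surcharge, the order backlog shutdown, the supplier shortage, the port supplier shutdown.
The remainder have no surviving cause.

the customs clearance cancellation, the tier-2 forecast cost overrun, the tier-2 production line stockout, the warehouse inventory cost overrun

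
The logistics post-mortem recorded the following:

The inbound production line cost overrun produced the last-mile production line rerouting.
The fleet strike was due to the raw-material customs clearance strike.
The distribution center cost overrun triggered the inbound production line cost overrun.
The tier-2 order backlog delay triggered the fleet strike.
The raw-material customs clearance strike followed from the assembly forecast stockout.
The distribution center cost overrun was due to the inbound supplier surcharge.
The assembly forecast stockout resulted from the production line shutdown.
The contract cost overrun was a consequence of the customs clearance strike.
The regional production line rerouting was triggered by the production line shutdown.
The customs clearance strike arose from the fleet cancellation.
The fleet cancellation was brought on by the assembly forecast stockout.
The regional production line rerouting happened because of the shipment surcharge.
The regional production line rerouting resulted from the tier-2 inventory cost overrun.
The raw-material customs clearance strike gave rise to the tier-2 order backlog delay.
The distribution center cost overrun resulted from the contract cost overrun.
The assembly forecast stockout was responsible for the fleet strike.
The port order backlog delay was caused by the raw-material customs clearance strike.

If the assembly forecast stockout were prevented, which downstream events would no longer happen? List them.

Downstream of the assembly forecast stockout: the raw-material customs clearance strike, the fleet cancellation, the customs clearance strike, the tier-2 order backlog delay, the fleet strike, the contract cost overrun, the distribution center cost overrun, the inbound production line cost overrun, the port order backlog delay, the last-mile production line rerouting.
Of those, still caused via another path: the distribution center cost overrun, the inbound production line cost overrun, the last-mile production line rerouting.
The remainder have no surviving cause.

the contract cost overrun, the customs clearance strike, the fleet cancellation, the fleet strike, the port order backlog delay, the raw-material customs clearance strike, the tier-2 order backlog delay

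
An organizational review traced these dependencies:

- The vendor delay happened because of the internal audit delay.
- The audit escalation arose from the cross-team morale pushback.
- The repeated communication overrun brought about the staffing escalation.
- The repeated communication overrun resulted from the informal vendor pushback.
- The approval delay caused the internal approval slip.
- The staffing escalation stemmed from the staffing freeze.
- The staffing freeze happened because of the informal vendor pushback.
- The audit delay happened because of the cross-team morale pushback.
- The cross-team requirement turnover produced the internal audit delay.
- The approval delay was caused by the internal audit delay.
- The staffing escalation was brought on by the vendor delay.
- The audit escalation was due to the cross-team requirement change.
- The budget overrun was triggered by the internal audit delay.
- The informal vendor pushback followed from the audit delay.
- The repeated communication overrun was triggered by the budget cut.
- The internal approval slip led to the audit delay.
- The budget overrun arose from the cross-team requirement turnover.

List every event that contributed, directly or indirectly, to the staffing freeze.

Immediate cause of the staffing freeze: the informal vendor pushback.
Further upstream: the cross-team morale pushback, the cross-team requirement turnover, the internal audit delay, the approval delay, the internal approval slip, the audit delay.

the approval delay, the audit delay, the cross-team morale pushback, the cross-team requirement turnover, the informal vendor pushback, the internal approval slip, the internal audit delay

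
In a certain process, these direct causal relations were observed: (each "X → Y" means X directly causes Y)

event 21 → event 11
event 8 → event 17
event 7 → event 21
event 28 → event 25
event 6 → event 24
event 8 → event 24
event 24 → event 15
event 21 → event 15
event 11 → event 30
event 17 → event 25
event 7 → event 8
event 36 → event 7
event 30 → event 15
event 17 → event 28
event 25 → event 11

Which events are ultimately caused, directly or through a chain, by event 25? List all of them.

event 11, event 15, event 30

Direct effects: event 11.
2 steps out: event 30.
3 steps out: event 15.
Not reachable from it: event 36, event 6, event 7, event 8, event 17, event 21, event 24, event 28.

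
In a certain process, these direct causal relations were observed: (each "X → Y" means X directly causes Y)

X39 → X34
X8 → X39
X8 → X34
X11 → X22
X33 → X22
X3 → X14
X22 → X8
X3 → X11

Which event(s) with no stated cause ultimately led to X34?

X3, X33

Tracing upstream from X34: X34 ← X8 ← X22 ← X11 ← X3.
A separate upstream branch: X34 ← X8 ← X22 ← X33.
Each of those chain origins has no stated cause.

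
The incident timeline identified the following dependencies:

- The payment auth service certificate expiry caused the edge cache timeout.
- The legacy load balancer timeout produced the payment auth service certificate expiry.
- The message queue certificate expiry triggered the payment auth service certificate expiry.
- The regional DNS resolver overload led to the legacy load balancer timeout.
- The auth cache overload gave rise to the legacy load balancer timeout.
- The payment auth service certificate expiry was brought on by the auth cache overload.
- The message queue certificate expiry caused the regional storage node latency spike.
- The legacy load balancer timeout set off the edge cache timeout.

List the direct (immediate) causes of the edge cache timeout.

the legacy load balancer timeout, the payment auth service certificate expiry

Upstream contributors include the regional DNS resolver overload, the auth cache overload, the message queue certificate expiry, but only the legacy load balancer timeout, the payment auth service certificate expiry feed directly into the edge cache timeout.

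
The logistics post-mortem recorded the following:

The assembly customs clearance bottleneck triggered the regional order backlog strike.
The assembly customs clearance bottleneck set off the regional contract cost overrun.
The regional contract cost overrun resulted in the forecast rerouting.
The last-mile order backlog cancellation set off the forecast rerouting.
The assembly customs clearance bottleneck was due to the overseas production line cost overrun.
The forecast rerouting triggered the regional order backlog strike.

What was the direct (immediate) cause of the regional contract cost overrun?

the assembly customs clearance bottleneck

Upstream contributors include the overseas production line cost overrun, but only the assembly customs clearance bottleneck feeds directly into the regional contract cost overrun.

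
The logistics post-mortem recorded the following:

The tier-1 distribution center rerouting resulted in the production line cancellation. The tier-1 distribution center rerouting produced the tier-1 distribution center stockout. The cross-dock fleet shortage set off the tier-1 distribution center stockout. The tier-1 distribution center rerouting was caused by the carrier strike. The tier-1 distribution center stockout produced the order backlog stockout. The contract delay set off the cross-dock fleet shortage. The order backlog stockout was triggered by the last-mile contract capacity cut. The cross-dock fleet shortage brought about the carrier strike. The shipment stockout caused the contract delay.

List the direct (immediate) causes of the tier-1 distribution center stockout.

Upstream contributors include the shipment stockout, the contract delay, the carrier strike, but only the cross-dock fleet shortage, the tier-1 distribution center rerouting feed directly into the tier-1 distribution center stockout.

the cross-dock fleet shortage, the tier-1 distribution center rerouting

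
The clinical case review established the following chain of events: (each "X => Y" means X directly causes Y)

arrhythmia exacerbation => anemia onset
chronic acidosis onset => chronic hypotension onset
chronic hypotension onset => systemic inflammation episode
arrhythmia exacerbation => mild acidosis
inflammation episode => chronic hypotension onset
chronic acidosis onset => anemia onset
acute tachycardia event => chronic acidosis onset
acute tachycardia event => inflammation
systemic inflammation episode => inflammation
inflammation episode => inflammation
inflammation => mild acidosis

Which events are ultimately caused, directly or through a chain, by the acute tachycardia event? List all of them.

the anemia onset, the chronic acidosis onset, the chronic hypotension onset, the inflammation, the mild acidosis, the systemic inflammation episode

Direct effects: the chronic acidosis onset, the inflammation.
2 steps out: the chronic hypotension onset, the mild acidosis, the anemia onset.
3 steps out: the systemic inflammation episode.
Not reachable from it: the inflammation episode, the arrhythmia exacerbation.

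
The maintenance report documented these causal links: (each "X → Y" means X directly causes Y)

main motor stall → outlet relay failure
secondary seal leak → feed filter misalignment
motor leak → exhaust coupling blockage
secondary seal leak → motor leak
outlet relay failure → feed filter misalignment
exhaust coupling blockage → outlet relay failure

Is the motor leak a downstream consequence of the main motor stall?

The main motor stall leads to the outlet relay failure, the feed filter misalignment; the motor leak is not among them.

No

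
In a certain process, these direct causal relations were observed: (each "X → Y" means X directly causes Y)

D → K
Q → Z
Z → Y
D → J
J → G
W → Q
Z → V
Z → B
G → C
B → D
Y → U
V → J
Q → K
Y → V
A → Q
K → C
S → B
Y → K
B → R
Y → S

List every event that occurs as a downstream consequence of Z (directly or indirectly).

Direct effects: Y, B, V.
2 steps out: S, R, U, D, K, J.
3 steps out: G, C.
Not reachable from it: A, Q, W.

B, C, D, G, J, K, R, S, U, V, Y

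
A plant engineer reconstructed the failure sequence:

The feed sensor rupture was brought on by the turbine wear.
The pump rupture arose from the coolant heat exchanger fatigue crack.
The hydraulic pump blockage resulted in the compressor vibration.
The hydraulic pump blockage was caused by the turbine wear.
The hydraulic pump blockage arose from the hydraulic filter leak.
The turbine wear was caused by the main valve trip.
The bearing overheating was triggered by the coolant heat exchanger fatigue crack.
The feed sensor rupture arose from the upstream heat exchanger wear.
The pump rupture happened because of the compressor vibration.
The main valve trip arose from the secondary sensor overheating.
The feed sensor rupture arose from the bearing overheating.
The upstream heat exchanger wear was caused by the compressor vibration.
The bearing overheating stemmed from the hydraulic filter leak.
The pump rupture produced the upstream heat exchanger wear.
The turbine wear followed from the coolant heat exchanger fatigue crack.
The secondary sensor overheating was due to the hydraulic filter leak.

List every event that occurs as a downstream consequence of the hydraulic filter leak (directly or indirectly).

the bearing overheating, the compressor vibration, the feed sensor rupture, the hydraulic pump blockage, the main valve trip, the pump rupture, the secondary sensor overheating, the turbine wear, the upstream heat exchanger wear

Direct effects: the secondary sensor overheating, the hydraulic pump blockage, the bearing overheating.
2 steps out: the main valve trip, the compressor vibration, the feed sensor rupture.
3 steps out: the turbine wear, the pump rupture, the upstream heat exchanger wear.
Not reachable from it: the coolant heat exchanger fatigue crack.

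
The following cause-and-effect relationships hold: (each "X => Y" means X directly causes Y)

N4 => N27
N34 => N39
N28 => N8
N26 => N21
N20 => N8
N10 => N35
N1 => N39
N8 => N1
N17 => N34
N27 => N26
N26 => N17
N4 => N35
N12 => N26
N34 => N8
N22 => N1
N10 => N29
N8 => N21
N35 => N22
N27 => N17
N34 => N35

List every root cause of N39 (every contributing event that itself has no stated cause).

Tracing upstream from N39: N39 ← N1 ← N22 ← N35 ← N10.
A separate upstream branch: N39 ← N1 ← N8 ← N28.
A separate upstream branch: N39 ← N34 ← N17 ← N27 ← N4.
A separate upstream branch: N39 ← N34 ← N17 ← N26 ← N12.
A separate upstream branch: N39 ← N1 ← N8 ← N20.
Each of those chain origins has no stated cause.

N10, N12, N20, N28, N4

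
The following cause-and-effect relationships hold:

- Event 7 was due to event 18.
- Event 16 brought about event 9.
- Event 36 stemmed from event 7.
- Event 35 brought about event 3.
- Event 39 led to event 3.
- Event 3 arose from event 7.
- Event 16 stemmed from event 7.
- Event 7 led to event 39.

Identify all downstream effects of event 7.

Direct effects: event 16, event 36, event 39, event 3.
2 steps out: event 9.
Not reachable from it: event 18, event 35.

event 16, event 3, event 36, event 39, event 9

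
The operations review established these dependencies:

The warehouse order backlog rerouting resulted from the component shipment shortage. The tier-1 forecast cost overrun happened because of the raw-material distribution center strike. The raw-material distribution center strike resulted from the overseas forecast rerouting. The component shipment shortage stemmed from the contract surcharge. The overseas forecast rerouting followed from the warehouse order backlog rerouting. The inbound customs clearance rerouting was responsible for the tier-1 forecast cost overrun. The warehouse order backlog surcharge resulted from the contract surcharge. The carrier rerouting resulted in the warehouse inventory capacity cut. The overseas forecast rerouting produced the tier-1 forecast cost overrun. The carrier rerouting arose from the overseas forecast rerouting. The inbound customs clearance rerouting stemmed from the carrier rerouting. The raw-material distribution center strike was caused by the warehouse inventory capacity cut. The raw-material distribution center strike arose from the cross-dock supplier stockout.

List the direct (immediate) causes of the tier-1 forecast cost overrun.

the inbound customs clearance rerouting, the overseas forecast rerouting, the raw-material distribution center strike

Upstream contributors include the contract surcharge, the component shipment shortage, the warehouse order backlog rerouting, the carrier rerouting, the warehouse inventory capacity cut, the cross-dock supplier stockout, but only the inbound customs clearance rerouting, the overseas forecast rerouting, the raw-material distribution center strike feed directly into the tier-1 forecast cost overrun.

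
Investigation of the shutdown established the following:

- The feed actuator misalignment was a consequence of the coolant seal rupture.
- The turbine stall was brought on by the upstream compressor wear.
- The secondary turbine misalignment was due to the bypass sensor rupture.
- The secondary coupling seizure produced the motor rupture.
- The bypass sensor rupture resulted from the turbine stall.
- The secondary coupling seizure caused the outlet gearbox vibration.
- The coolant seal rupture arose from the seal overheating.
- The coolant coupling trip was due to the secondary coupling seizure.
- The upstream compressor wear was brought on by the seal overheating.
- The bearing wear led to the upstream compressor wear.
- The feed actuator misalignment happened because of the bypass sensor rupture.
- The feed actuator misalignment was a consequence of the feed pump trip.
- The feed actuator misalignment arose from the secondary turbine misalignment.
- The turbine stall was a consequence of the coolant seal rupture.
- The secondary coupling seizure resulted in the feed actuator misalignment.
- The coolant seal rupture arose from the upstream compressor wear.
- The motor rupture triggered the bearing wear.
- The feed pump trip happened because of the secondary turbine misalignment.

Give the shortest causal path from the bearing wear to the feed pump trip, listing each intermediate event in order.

the bearing wear → the upstream compressor wear → the turbine stall → the bypass sensor rupture → the secondary turbine misalignment → the feed pump trip

the bearing wear → the upstream compressor wear
the upstream compressor wear → the turbine stall
the turbine stall → the bypass sensor rupture
the bypass sensor rupture → the secondary turbine misalignment
the secondary turbine misalignment → the feed pump trip
Length: 5 steps.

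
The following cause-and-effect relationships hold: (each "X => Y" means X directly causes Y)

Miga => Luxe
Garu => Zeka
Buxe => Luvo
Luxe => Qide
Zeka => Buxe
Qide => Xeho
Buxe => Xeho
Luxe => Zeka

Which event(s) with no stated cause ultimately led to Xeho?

Tracing upstream from Xeho: Xeho ← Qide ← Luxe ← Miga.
A separate upstream branch: Xeho ← Buxe ← Zeka ← Garu.
Each of those chain origins has no stated cause.

Garu, Miga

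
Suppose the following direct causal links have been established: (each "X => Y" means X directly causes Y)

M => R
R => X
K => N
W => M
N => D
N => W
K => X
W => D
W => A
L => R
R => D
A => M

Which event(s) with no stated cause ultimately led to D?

Tracing upstream from D: D ← N ← K.
A separate upstream branch: D ← R ← L.
Each of those chain origins has no stated cause.

K, L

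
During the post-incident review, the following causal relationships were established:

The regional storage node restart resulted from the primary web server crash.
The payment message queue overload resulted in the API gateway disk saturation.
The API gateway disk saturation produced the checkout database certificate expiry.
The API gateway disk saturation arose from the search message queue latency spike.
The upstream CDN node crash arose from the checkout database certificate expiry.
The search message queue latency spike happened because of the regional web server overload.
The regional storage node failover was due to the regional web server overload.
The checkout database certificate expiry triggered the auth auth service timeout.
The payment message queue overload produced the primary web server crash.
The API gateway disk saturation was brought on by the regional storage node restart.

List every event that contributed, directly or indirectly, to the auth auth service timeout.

the API gateway disk saturation, the checkout database certificate expiry, the payment message queue overload, the primary web server crash, the regional storage node restart, the regional web server overload, the search message queue latency spike

Immediate cause of the auth auth service timeout: the checkout database certificate expiry.
Further upstream: the payment message queue overload, the primary web server crash, the regional web server overload, the search message queue latency spike, the regional storage node restart, the API gateway disk saturation.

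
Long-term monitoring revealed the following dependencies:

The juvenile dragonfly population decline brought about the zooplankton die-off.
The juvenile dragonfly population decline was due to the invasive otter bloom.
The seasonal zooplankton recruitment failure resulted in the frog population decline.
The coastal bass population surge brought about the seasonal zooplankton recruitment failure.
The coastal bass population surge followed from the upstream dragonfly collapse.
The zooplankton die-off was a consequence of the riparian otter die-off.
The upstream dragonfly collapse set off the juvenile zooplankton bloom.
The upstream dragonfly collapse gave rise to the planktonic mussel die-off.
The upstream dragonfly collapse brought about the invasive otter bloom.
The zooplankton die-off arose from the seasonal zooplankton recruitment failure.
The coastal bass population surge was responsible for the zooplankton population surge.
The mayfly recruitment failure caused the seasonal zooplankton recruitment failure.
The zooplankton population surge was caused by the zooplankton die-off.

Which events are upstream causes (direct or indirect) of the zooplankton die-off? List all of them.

the coastal bass population surge, the invasive otter bloom, the juvenile dragonfly population decline, the mayfly recruitment failure, the riparian otter die-off, the seasonal zooplankton recruitment failure, the upstream dragonfly collapse

Immediate causes of the zooplankton die-off: the riparian otter die-off, the seasonal zooplankton recruitment failure, the juvenile dragonfly population decline.
Further upstream: the upstream dragonfly collapse, the mayfly recruitment failure, the invasive otter bloom, the coastal bass population surge.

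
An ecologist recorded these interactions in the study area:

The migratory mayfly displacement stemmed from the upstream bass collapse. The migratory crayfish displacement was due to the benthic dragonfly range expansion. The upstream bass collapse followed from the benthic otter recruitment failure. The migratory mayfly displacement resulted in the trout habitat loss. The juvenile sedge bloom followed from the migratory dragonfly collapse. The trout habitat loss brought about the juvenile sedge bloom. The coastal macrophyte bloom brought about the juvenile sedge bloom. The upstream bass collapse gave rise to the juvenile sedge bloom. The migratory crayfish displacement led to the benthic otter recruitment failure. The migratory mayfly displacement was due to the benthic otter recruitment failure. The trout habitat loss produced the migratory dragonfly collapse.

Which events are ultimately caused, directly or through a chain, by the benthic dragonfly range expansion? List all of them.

Direct effects: the migratory crayfish displacement.
2 steps out: the benthic otter recruitment failure.
3 steps out: the upstream bass collapse, the migratory mayfly displacement.
4 steps out: the trout habitat loss, the juvenile sedge bloom.
5 steps out: the migratory dragonfly collapse.
Not reachable from it: the coastal macrophyte bloom.

the benthic otter recruitment failure, the juvenile sedge bloom, the migratory crayfish displacement, the migratory dragonfly collapse, the migratory mayfly displacement, the trout habitat loss, the upstream bass collapse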